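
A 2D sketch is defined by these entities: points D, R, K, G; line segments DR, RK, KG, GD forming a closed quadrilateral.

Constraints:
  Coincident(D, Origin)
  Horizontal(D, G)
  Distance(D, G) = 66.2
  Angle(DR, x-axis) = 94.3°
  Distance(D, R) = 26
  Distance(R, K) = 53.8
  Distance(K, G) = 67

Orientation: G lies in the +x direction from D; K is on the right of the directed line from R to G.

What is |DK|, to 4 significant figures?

27.88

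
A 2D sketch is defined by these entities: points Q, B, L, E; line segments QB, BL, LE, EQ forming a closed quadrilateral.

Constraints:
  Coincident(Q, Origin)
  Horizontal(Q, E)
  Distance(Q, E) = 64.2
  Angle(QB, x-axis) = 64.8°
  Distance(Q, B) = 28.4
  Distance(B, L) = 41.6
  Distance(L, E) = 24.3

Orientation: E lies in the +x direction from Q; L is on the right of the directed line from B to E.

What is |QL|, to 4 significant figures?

40.66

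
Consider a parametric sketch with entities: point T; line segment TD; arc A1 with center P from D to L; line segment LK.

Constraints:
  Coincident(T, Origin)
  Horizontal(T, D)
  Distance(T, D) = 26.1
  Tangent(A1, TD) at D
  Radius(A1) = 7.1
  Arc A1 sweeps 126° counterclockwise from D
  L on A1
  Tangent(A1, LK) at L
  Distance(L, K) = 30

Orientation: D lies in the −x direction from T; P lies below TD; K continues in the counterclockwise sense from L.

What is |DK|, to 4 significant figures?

37.48

On A1, D sits at bearing 90° from P; a 126° counterclockwise sweep puts L at bearing 216°, so L = P + 7.1·(cos 216°, sin 216°) = (-31.84, -11.27). A1 meets LK tangentially, so PL is at right angles to LK, so LK runs along (−sin 216°, cos 216°); with |LK| = 30.0, K = (-14.21, -35.54). Then |DK| = |K − D| = 37.48.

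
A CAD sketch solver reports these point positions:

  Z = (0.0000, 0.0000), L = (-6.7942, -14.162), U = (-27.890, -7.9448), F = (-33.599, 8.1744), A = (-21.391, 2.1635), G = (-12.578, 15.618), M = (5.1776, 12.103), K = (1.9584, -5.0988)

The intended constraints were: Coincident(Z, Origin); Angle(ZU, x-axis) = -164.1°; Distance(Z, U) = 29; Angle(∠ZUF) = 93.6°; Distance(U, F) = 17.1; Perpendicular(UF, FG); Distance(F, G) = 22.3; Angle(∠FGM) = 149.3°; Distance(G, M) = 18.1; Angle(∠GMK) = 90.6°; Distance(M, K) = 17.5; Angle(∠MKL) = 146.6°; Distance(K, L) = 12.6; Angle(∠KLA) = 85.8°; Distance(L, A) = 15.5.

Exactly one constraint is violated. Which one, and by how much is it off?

Distance(L, A) = 15.5 — off by 6.40.

Z = (0.00, 0.00) ✓; ZU at -164.1° ✓; |ZU| = 29.00 ✓; ∠ZUF = 93.60° ✓; |UF| = 17.10 ✓; ∠(UF, FG) = 90.00° ✓; |FG| = 22.30 ✓; ∠FGM = 149.3° ✓; |GM| = 18.10 ✓; ∠GMK = 90.60° ✓; |MK| = 17.50 ✓; ∠MKL = 146.6° ✓; |KL| = 12.60 ✓; ∠KLA = 85.80° ✓; |LA| = 21.90 ✗.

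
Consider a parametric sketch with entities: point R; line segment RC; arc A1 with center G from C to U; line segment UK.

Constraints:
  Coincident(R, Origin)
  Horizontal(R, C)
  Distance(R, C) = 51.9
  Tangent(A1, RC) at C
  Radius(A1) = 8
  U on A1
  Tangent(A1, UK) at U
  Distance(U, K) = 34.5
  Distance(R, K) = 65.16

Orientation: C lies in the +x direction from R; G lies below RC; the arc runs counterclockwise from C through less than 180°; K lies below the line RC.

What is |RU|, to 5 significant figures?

44.907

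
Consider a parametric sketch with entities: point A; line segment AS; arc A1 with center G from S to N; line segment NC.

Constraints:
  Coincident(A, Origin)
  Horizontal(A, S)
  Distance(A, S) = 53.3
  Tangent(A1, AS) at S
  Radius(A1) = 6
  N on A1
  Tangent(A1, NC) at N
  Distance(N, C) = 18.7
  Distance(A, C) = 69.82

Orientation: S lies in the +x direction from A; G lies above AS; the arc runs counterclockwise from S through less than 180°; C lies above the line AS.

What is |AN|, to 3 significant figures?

58.8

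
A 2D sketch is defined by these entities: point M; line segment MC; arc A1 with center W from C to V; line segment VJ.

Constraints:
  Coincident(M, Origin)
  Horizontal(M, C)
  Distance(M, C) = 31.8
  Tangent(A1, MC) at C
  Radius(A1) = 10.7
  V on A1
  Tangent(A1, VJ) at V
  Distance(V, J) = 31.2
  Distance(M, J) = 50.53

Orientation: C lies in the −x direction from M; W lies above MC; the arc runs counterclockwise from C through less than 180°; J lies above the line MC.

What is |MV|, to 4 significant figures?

24.59

M is at the origin; MC is horizontal with |MC| = 31.8 and C on the −x side, so C = (-31.80, 0.000). A1 meets MC tangentially, so WC is at right angles to MC, so W = C + (0, 10.7) = (-31.80, 10.70). Since WV ⟂ VJ (tangency), |WJ| = √(10.7² + 31.2²) = 32.98 regardless of where V sits on A1. So J lies on both circle(M, 50.53) and circle(W, 32.98); the above-MC intersection is J = (-26.20, 43.21). V is the foot of the tangent from J: V = (-21.24, 12.40).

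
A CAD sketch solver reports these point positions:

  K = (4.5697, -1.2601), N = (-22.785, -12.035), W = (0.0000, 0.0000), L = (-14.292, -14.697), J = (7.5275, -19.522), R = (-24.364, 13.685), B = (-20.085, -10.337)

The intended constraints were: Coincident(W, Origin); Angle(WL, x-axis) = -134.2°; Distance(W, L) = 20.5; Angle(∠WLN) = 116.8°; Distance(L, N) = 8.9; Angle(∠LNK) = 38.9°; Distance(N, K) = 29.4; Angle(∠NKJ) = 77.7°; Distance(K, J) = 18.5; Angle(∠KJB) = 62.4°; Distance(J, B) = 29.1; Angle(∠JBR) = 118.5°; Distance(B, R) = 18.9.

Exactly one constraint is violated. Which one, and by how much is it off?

Distance(B, R) = 18.9 — off by 5.50.

W = (0.00, 0.00) ✓; WL at -134.2° ✓; |WL| = 20.50 ✓; ∠WLN = 116.8° ✓; |LN| = 8.900 ✓; ∠LNK = 38.90° ✓; |NK| = 29.40 ✓; ∠NKJ = 77.70° ✓; |KJ| = 18.50 ✓; ∠KJB = 62.40° ✓; |JB| = 29.10 ✓; ∠JBR = 118.5° ✓; |BR| = 24.40 ✗.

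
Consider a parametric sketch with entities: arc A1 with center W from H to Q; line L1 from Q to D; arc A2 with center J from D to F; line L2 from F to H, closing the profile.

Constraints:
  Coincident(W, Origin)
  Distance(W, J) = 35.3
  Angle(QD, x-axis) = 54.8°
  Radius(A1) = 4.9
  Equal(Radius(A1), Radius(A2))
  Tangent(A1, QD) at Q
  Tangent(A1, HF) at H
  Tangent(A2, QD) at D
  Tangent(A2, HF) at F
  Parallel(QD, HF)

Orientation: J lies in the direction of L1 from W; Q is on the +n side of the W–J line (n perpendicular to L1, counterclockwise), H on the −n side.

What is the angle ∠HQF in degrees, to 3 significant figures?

74.5°

Tangency of A1 to both parallel lines with radius 4.9 puts Q and H at W ± 4.9·n: Q = (-4.00, 2.82), H = (4.00, -2.82). Equal radii place D and F the same way about J: D = J + 4.9·n = (16.3, 31.7), F = J − 4.9·n = (24.4, 26.0). Then cos ∠HQF = QH·QF / (|QH||QF|), giving 74.5°.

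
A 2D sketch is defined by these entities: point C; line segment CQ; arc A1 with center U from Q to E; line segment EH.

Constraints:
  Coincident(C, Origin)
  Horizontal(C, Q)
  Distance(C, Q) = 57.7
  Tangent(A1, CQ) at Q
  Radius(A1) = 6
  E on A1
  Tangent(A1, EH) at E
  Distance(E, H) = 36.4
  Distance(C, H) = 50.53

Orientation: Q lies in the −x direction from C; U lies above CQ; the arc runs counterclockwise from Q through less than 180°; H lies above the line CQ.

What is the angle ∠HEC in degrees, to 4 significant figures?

66.49°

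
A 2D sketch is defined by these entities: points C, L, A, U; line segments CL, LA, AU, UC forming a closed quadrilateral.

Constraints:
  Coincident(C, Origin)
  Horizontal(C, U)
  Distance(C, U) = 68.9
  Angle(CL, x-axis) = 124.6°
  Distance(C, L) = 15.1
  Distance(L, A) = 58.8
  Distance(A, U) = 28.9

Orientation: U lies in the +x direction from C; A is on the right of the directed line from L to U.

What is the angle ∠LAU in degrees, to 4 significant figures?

123.3°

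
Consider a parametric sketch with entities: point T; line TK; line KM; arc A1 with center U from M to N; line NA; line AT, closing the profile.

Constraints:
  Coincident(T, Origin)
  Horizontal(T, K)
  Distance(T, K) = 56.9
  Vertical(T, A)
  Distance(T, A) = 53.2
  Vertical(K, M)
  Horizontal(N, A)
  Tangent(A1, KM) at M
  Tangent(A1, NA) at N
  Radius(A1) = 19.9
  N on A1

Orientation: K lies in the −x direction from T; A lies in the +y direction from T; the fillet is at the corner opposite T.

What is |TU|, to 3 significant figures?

49.8

T and A share the same x with |TA| = 53.2 and A on the +y side, so A = (0.00, 53.2). The virtual corner opposite T is at (-56.9, 53.2). Tangency of A1 to KM means the radius UM is perpendicular to KM and the tangent condition forces UN to be normal to NA, with radius 19.9, so the center U sits 19.9 in from both sides at U = (-37.0, 33.3). Then |TU| = |U − T| = 49.8.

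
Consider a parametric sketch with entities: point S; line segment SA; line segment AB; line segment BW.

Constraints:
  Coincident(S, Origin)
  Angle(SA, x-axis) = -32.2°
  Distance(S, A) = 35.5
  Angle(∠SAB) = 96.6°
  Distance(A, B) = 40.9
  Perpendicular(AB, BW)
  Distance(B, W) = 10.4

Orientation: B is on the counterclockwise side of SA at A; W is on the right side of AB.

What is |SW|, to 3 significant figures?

64.1

S is at the origin; SA runs at -32.2° with length 35.5, so A = 35.5·(cos -32.2°, sin -32.2°) = (30.0, -18.9). ∠SAB = 96.6°, so AB runs at -32.2° + (180° − 96.6°) = 51.2° from the x-axis; with |AB| = 40.9, B = A + 40.9·(cos 51.2°, sin 51.2°) = (55.7, 13.0). AB is perpendicular to BW; with |BW| = 10.4 on the right of AB, W = B + 10.4·(0.779, -0.627) = (63.8, 6.44). Then |SW| = |W − S| = 64.1.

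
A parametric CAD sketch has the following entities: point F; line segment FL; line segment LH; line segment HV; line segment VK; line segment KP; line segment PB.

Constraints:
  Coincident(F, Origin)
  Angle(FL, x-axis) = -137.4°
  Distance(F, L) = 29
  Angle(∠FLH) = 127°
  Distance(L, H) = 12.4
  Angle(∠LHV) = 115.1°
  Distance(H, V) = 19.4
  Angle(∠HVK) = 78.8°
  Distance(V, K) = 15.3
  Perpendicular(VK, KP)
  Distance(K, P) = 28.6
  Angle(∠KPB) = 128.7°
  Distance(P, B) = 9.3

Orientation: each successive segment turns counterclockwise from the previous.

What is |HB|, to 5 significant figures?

15.967

F is at the origin; FL runs at -137.4° with length 29.0, so L = (-21.347, -19.629). ∠FLH = 127.0° gives LH at -84.400° from the x-axis; with |LH| = 12.4, H = (-20.137, -31.970). ∠LHV = 115.1° gives HV at -19.500° from the x-axis; with |HV| = 19.4, V = (-1.8495, -38.446). ∠HVK = 78.8° gives VK at 81.700° from the x-axis; with |VK| = 15.3, K = (0.35911, -23.306). VK ⟂ KP, so KP runs at 171.70°; with |KP| = 28.6, P = (-27.941, -19.178). ∠KPB = 128.7° gives PB at -137.00° from the x-axis; with |PB| = 9.3, B = (-34.743, -25.520). Then |HB| = |B − H| = 15.967.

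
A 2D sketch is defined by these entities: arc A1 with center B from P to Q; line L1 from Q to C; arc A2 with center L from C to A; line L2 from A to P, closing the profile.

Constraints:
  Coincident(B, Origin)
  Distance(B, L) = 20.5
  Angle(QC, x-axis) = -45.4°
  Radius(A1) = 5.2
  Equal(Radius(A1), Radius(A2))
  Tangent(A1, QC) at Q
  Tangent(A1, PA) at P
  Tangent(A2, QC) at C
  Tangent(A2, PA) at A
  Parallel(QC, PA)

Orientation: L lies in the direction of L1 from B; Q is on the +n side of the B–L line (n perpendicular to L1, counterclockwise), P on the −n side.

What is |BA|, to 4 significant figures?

21.15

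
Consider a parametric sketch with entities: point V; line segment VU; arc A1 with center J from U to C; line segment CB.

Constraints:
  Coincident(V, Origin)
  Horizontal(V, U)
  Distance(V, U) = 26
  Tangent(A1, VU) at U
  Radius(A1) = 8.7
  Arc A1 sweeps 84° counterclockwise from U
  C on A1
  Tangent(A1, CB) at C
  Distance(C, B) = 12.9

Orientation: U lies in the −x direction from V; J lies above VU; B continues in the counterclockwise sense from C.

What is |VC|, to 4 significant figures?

19.02

V is at the origin; V and U share the same y with |VU| = 26.0 and U on the −x side, so U = (-26.00, 0.000). Since A1 is tangent to VU there, JU ⟂ VU, so J = U + (0, 8.7) = (-26.00, 8.700). On A1, U sits at bearing -90° from J; an 84° counterclockwise sweep puts C at bearing -6°, so C = J + 8.7·(cos -6°, sin -6°) = (-17.35, 7.791). Then |VC| = |C − V| = 19.02.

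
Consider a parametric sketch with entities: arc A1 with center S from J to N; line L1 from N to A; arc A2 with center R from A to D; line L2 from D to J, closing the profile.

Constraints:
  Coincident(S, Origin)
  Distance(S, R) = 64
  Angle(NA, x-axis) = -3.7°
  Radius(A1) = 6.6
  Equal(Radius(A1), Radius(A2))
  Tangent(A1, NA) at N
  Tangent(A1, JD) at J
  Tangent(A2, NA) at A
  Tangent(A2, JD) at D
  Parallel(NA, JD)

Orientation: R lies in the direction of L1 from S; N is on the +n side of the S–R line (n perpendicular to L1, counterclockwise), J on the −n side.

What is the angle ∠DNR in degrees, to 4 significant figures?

5.766°

The slot axis is L1's direction at -3.7°, so u = (cos -3.7°, sin -3.7°) = (0.9979, -0.06453) and n = (−sin -3.7°, cos -3.7°) = (0.06453, 0.9979). S is at the origin and R lies 64.0 along u from S, so R = 64.0·u = (63.87, -4.130). Tangency of A1 to both parallel lines with radius 6.6 puts N and J at S ± 6.6·n: N = (0.4259, 6.586), J = (-0.4259, -6.586). Equal radii place A and D the same way about R: A = R + 6.6·n = (64.29, 2.456), D = R − 6.6·n = (63.44, -10.72). Then cos ∠DNR = ND·NR / (|ND||NR|), giving 5.766°.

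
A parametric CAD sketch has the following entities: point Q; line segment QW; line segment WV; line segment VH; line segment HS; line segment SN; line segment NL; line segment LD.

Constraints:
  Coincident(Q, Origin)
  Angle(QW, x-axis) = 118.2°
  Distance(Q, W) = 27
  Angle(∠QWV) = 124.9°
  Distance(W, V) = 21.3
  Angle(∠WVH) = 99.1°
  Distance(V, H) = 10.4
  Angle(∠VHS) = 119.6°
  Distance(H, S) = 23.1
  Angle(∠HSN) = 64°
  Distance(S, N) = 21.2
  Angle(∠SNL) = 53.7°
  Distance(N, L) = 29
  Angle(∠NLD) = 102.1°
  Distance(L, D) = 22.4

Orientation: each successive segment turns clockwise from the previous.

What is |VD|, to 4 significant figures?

37.61

∠SNL = 53.7° gives NL at 39.50° from the x-axis; with |NL| = 29.0, L = (13.33, 40.65). ∠NLD = 102.1° gives LD at -38.40° from the x-axis; with |LD| = 22.4, D = (30.88, 26.73). Then |VD| = |D − V| = 37.61.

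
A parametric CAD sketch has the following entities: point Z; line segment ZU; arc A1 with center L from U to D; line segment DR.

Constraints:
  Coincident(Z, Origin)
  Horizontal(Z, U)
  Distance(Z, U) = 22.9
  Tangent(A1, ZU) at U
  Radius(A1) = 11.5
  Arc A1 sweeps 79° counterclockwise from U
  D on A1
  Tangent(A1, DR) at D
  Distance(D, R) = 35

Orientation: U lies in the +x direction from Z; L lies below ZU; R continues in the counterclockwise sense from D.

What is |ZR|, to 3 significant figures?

43.9

Z is at the origin; ZU is horizontal with |ZU| = 22.9 and U on the +x side, so U = (22.9, 0.00). The tangent condition forces LU to be normal to ZU, so L = U + (0, -11.5) = (22.9, -11.5). On A1, U sits at bearing 90° from L; a 79° counterclockwise sweep puts D at bearing 169°, so D = L + 11.5·(cos 169°, sin 169°) = (11.6, -9.31). The tangent condition forces LD to be normal to DR, so DR runs along (−sin 169°, cos 169°); with |DR| = 35.0, R = (4.93, -43.7). Then |ZR| = |R − Z| = 43.9.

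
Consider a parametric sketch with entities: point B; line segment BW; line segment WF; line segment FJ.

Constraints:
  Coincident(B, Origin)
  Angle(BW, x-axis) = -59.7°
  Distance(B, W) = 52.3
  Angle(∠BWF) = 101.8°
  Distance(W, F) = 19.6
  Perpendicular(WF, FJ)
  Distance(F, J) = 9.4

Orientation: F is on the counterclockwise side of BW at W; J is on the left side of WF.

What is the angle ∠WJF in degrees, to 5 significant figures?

64.378°

∠BWF = 101.8°, so WF runs at -59.7° + (180° − 101.8°) = 18.500° from the x-axis; with |WF| = 19.6, F = W + 19.6·(cos 18.500°, sin 18.500°) = (44.974, -38.936). WF is perpendicular to FJ; with |FJ| = 9.4 on the left of WF, J = F + 9.4·(-0.31730, 0.94832) = (41.991, -30.022). Then cos ∠WJF = JW·JF / (|JW||JF|), giving 64.378°.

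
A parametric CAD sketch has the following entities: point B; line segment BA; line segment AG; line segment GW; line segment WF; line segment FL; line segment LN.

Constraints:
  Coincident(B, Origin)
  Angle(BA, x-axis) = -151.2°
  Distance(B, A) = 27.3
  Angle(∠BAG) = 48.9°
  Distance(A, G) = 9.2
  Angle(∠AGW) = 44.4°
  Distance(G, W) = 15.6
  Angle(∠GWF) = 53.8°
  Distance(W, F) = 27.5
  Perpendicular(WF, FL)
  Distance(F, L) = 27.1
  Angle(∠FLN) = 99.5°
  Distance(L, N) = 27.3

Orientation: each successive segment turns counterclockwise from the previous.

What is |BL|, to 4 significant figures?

40.85

B is at the origin; BA runs at -151.2° with length 27.3, so A = (-23.92, -13.15). ∠BAG = 48.9° gives AG at -20.10° from the x-axis; with |AG| = 9.2, G = (-15.28, -16.31). ∠AGW = 44.4° gives GW at 115.5° from the x-axis; with |GW| = 15.6, W = (-22.00, -2.233). ∠GWF = 53.8° gives WF at -118.3° from the x-axis; with |WF| = 27.5, F = (-35.04, -26.45). WF is perpendicular to FL, so FL runs at -28.30°; with |FL| = 27.1, L = (-11.18, -39.29). Then |BL| = |L − B| = 40.85.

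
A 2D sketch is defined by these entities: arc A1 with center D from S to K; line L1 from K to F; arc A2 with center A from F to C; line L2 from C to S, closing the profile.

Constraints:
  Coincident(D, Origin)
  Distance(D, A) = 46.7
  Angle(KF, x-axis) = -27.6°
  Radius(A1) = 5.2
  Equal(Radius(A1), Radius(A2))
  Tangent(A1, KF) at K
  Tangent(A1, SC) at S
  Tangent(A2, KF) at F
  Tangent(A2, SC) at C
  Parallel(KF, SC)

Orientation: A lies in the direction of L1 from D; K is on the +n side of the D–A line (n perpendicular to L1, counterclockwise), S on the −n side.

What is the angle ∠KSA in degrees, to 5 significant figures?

83.646°

The slot axis is L1's direction at -27.6°, so u = (cos -27.6°, sin -27.6°) = (0.88620, -0.46330) and n = (−sin -27.6°, cos -27.6°) = (0.46330, 0.88620). D is at the origin and A lies 46.7 along u from D, so A = 46.7·u = (41.386, -21.636). Tangency of A1 to both parallel lines with radius 5.2 puts K and S at D ± 5.2·n: K = (2.4091, 4.6083), S = (-2.4091, -4.6083). Then cos ∠KSA = SK·SA / (|SK||SA|), giving 83.646°.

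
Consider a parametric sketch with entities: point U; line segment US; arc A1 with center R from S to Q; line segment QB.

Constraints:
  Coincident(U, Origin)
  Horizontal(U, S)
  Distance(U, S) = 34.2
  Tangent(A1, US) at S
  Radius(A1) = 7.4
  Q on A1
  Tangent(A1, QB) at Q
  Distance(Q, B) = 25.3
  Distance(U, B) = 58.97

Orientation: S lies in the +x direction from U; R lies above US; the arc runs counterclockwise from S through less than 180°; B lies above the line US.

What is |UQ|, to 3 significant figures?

40.8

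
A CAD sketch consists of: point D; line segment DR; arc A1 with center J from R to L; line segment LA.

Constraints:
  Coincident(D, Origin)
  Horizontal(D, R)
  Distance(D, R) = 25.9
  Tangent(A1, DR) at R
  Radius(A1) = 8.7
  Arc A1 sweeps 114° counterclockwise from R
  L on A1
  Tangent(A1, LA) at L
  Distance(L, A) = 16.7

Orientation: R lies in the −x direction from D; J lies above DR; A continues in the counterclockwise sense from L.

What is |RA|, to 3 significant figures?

27.5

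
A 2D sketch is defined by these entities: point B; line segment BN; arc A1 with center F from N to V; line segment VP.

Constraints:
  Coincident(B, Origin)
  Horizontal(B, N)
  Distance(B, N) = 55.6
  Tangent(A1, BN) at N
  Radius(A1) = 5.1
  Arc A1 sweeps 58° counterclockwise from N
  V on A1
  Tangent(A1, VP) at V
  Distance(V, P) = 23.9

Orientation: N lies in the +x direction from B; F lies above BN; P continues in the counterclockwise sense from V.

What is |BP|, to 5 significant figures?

76.046

B is at the origin; B and N share the same y with |BN| = 55.6 and N on the +x side, so N = (55.600, 0.0000). Tangency of A1 to BN means the radius FN is perpendicular to BN, so F = N + (0, 5.1) = (55.600, 5.1000). On A1, N sits at bearing -90° from F; a 58° counterclockwise sweep puts V at bearing -32°, so V = F + 5.1·(cos -32°, sin -32°) = (59.925, 2.3974). The tangent condition forces FV to be normal to VP, so VP runs along (−sin -32°, cos -32°); with |VP| = 23.9, P = (72.590, 22.666). Then |BP| = |P − B| = 76.046.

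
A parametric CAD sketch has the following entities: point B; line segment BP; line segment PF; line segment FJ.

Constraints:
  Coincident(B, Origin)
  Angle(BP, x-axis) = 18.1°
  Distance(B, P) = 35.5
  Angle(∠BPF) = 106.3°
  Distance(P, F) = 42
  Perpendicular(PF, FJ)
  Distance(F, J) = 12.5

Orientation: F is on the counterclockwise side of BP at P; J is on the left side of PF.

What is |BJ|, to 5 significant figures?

56.264

∠BPF = 106.3°, so PF runs at 18.1° + (180° − 106.3°) = 91.800° from the x-axis; with |PF| = 42.0, F = P + 42.0·(cos 91.800°, sin 91.800°) = (32.424, 53.008). PF ⟂ FJ; with |FJ| = 12.5 on the left of PF, J = F + 12.5·(-0.99951, -0.031411) = (19.930, 52.616). Then |BJ| = |J − B| = 56.264.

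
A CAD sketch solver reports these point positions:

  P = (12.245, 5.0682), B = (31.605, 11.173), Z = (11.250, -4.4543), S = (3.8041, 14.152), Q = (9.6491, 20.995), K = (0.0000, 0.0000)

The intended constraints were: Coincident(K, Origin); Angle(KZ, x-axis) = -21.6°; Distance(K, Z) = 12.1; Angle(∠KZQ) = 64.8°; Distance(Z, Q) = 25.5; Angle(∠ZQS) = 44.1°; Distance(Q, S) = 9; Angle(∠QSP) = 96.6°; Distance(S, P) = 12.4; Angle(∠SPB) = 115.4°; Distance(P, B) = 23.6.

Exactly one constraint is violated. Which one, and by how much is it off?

Distance(P, B) = 23.6 — off by 3.30.

K = (0.00, 0.00) ✓; KZ at -21.60° ✓; |KZ| = 12.10 ✓; ∠KZQ = 64.80° ✓; |ZQ| = 25.50 ✓; ∠ZQS = 44.10° ✓; |QS| = 8.999 ✓; ∠QSP = 96.60° ✓; |SP| = 12.40 ✓; ∠SPB = 115.4° ✓; |PB| = 20.30 ✗.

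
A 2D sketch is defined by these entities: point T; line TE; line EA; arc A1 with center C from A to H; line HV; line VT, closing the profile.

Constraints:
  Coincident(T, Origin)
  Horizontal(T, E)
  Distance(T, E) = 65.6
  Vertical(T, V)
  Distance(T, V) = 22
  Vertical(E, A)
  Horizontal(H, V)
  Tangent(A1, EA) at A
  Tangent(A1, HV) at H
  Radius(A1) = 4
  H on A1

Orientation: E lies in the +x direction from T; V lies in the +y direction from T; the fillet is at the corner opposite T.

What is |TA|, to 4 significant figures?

68.02

T is at the origin; TE is horizontal with |TE| = 65.6 and E on the +x side, so E = (65.60, 0.000). TV is vertical with |TV| = 22.0 and V on the +y side, so V = (0.000, 22.00). The virtual corner opposite T is at (65.60, 22.00). Since A1 is tangent to EA there, CA ⟂ EA and tangency of A1 to HV means the radius CH is perpendicular to HV, with radius 4.0, so the center C sits 4.0 in from both sides at C = (61.60, 18.00). That places the tangent points at A = (65.60, 18.00) on EA and H = (61.60, 22.00) on HV. Then |TA| = |A − T| = 68.02.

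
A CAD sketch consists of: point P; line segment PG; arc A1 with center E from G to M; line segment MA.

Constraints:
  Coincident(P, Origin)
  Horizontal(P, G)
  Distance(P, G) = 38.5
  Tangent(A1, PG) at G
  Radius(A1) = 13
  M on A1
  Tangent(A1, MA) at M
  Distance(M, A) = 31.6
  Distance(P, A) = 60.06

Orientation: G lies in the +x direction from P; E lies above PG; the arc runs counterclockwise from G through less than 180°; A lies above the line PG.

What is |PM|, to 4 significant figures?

53.58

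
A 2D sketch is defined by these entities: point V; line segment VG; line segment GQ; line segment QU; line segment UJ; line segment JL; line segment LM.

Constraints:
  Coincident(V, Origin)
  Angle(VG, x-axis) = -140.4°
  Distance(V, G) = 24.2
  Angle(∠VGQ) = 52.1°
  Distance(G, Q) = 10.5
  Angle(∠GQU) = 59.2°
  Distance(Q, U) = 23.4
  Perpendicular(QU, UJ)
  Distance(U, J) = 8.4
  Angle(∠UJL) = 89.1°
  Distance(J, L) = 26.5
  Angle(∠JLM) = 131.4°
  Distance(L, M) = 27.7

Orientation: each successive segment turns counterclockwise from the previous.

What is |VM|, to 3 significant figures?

35.3

V is at the origin; VG runs at -140.4° with length 24.2, so G = (-18.6, -15.4). ∠VGQ = 52.1° gives GQ at -12.5° from the x-axis; with |GQ| = 10.5, Q = (-8.40, -17.7). ∠GQU = 59.2° gives QU at 108° from the x-axis; with |QU| = 23.4, U = (-15.7, 4.52). The perpendicularity gives UJ at right angles to QU, so UJ runs at -162°; with |UJ| = 8.4, J = (-23.7, 1.88). ∠UJL = 89.1° gives JL at -70.8° from the x-axis; with |JL| = 26.5, L = (-15.0, -23.1). ∠JLM = 131.4° gives LM at -22.2° from the x-axis; with |LM| = 27.7, M = (10.6, -33.6). Then |VM| = |M − V| = 35.3.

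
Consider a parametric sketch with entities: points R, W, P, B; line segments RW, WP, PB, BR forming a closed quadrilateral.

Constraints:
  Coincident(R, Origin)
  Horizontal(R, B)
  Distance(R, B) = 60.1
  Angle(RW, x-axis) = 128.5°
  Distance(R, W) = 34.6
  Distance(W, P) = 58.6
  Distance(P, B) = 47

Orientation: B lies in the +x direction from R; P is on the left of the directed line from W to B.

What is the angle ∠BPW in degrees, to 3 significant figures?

109°

R is at the origin; RB is horizontal with |RB| = 60.1 and B in +x, so B = (60.1, 0). RW runs at 128.5° with |RW| = 34.6, so W = (-21.5, 27.1). P is determined by |WP| = 58.6 and |PB| = 47.0 together: it lies at the intersection of circle(W, 58.6) and circle(B, 47.0). With |WB| = 86.0, the foot of the radical line on WB is 50.1 from W and the perpendicular offset is √(58.6² − 50.1²) = 30.4. Taking the left-of-WB solution: P = (35.6, 40.1).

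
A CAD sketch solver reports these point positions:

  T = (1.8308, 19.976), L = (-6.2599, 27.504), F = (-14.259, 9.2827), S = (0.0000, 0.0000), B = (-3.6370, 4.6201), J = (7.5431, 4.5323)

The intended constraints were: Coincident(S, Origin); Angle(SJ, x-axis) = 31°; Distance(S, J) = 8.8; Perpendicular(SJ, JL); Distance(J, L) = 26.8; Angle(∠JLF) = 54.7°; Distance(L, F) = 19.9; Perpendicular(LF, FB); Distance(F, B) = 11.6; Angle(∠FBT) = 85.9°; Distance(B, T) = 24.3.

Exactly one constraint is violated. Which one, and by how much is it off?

Distance(B, T) = 24.3 — off by 8.00.

S = (0.00, 0.00) ✓; SJ at 31.00° ✓; |SJ| = 8.800 ✓; ∠(SJ, JL) = 90.00° ✓; |JL| = 26.80 ✓; ∠JLF = 54.70° ✓; |LF| = 19.90 ✓; ∠(LF, FB) = 90.00° ✓; |FB| = 11.60 ✓; ∠FBT = 85.90° ✓; |BT| = 16.30 ✗.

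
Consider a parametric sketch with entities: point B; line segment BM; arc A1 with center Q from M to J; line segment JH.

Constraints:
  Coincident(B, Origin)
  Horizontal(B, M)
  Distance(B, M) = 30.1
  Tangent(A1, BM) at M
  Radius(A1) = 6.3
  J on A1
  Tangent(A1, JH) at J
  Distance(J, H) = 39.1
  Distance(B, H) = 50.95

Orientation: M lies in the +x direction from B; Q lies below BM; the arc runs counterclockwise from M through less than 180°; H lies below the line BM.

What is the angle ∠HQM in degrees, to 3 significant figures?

170°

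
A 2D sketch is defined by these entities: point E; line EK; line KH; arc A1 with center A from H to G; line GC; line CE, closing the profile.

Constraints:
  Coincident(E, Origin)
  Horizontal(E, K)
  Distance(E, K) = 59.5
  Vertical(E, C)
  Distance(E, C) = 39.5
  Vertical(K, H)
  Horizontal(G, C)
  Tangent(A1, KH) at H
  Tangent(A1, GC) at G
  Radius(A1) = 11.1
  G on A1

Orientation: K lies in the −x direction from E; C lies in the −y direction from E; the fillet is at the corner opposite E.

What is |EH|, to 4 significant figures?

65.93

E is at the origin; E and K share the same y with |EK| = 59.5 and K on the −x side, so K = (-59.50, 0.000). E and C share the same x with |EC| = 39.5 and C on the −y side, so C = (0.000, -39.50). The virtual corner opposite E is at (-59.50, -39.50). Since A1 is tangent to KH there, AH ⟂ KH and A1 meets GC tangentially, so AG is at right angles to GC, with radius 11.1, so the center A sits 11.1 in from both sides at A = (-48.40, -28.40). That places the tangent points at H = (-59.50, -28.40) on KH and G = (-48.40, -39.50) on GC. Then |EH| = |H − E| = 65.93.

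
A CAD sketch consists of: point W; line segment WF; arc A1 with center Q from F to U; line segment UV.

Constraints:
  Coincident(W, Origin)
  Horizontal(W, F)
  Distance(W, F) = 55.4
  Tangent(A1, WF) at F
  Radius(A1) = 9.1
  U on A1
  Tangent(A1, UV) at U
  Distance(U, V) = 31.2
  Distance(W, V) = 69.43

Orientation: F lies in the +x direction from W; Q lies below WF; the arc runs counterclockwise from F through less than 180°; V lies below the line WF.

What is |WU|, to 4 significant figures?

48.12

W is at the origin; WF is horizontal with |WF| = 55.4 and F on the +x side, so F = (55.40, 0.000). A1 meets WF tangentially, so QF is at right angles to WF, so Q = F + (0, -9.1) = (55.40, -9.100). Since QU ⟂ UV (tangency), |QV| = √(9.1² + 31.2²) = 32.50 regardless of where U sits on A1. So V lies on both circle(W, 69.43) and circle(Q, 32.50); the below-WF intersection is V = (55.59, -41.60). U is the foot of the tangent from V: U = (46.68, -11.70).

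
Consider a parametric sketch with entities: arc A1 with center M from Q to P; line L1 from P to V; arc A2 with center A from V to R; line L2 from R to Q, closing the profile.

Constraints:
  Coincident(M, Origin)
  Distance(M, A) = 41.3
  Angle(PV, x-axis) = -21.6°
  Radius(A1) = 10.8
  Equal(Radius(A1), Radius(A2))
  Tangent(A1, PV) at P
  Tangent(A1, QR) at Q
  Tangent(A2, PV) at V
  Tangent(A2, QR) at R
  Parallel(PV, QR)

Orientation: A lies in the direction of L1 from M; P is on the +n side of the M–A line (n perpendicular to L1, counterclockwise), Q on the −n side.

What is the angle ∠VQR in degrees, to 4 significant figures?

27.61°

The slot axis is L1's direction at -21.6°, so u = (cos -21.6°, sin -21.6°) = (0.9298, -0.3681) and n = (−sin -21.6°, cos -21.6°) = (0.3681, 0.9298). M is at the origin and A lies 41.3 along u from M, so A = 41.3·u = (38.40, -15.20). Tangency of A1 to both parallel lines with radius 10.8 puts P and Q at M ± 10.8·n: P = (3.976, 10.04), Q = (-3.976, -10.04). Equal radii place V and R the same way about A: V = A + 10.8·n = (42.38, -5.162), R = A − 10.8·n = (34.42, -25.25). Then cos ∠VQR = QV·QR / (|QV||QR|), giving 27.61°.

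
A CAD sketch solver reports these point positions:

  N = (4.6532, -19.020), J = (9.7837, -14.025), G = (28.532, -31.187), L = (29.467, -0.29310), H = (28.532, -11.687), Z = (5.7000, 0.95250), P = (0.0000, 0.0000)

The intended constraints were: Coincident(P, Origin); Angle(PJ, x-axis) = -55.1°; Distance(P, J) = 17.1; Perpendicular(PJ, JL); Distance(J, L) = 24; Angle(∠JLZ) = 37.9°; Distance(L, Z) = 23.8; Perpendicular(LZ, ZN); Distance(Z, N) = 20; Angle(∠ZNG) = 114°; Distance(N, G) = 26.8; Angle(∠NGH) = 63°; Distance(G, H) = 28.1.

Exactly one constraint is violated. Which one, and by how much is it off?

Distance(G, H) = 28.1 — off by 8.60.

P = (0.00, 0.00) ✓; PJ at -55.10° ✓; |PJ| = 17.10 ✓; ∠(PJ, JL) = 90.00° ✓; |JL| = 24.00 ✓; ∠JLZ = 37.90° ✓; |LZ| = 23.80 ✓; ∠(LZ, ZN) = 90.00° ✓; |ZN| = 20.00 ✓; ∠ZNG = 114.0° ✓; |NG| = 26.80 ✓; ∠NGH = 63.00° ✓; |GH| = 19.50 ✗.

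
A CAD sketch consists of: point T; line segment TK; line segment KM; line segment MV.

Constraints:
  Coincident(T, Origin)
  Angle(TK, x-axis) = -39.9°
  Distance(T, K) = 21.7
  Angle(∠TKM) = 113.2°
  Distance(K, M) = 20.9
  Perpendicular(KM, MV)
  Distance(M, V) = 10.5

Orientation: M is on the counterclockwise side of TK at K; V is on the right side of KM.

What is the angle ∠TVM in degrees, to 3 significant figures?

44.0°

∠TKM = 113.2°, so KM runs at -39.9° + (180° − 113.2°) = 26.9° from the x-axis; with |KM| = 20.9, M = K + 20.9·(cos 26.9°, sin 26.9°) = (35.3, -4.46). KM ⟂ MV; with |MV| = 10.5 on the right of KM, V = M + 10.5·(0.452, -0.892) = (40.0, -13.8). Then cos ∠TVM = VT·VM / (|VT||VM|), giving 44.0°.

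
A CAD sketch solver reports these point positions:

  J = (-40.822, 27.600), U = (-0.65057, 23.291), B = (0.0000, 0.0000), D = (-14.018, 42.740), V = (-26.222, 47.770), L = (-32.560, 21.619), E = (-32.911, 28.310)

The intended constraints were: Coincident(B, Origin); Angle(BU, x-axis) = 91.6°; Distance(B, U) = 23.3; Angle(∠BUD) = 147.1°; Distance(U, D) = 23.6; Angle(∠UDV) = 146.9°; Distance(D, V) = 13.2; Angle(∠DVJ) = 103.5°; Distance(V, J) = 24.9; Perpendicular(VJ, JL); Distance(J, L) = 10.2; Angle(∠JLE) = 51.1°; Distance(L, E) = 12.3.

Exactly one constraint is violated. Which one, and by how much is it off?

Distance(L, E) = 12.3 — off by 5.60.

B = (0.00, 0.00) ✓; BU at 91.60° ✓; |BU| = 23.30 ✓; ∠BUD = 147.1° ✓; |UD| = 23.60 ✓; ∠UDV = 146.9° ✓; |DV| = 13.20 ✓; ∠DVJ = 103.5° ✓; |VJ| = 24.90 ✓; ∠(VJ, JL) = 90.00° ✓; |JL| = 10.20 ✓; ∠JLE = 51.10° ✓; |LE| = 6.700 ✗.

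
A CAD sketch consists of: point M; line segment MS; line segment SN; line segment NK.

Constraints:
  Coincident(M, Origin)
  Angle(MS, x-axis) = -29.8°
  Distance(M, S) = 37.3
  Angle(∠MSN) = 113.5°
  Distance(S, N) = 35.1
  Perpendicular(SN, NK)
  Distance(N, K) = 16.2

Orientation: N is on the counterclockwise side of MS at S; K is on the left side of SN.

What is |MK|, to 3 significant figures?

53.1

M is at the origin; MS runs at -29.8° with length 37.3, so S = 37.3·(cos -29.8°, sin -29.8°) = (32.4, -18.5). ∠MSN = 113.5°, so SN runs at -29.8° + (180° − 113.5°) = 36.7° from the x-axis; with |SN| = 35.1, N = S + 35.1·(cos 36.7°, sin 36.7°) = (60.5, 2.44). The perpendicularity gives NK at right angles to SN; with |NK| = 16.2 on the left of SN, K = N + 16.2·(-0.598, 0.802) = (50.8, 15.4). Then |MK| = |K − M| = 53.1.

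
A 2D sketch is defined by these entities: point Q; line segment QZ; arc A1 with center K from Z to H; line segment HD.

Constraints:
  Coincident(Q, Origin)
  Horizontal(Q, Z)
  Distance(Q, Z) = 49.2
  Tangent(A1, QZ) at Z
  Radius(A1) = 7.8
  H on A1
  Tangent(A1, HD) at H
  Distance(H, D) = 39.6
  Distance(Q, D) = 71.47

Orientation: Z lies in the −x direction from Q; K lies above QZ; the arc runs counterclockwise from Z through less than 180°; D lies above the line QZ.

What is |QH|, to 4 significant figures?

42.91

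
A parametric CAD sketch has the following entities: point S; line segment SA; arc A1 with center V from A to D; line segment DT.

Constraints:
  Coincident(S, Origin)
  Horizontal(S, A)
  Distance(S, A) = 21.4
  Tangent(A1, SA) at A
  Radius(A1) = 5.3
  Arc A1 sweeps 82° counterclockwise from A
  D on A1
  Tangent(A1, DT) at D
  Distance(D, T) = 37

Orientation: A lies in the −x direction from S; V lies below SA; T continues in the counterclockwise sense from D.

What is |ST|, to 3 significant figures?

52.0

On A1, A sits at bearing 90° from V; an 82° counterclockwise sweep puts D at bearing 172°, so D = V + 5.3·(cos 172°, sin 172°) = (-26.6, -4.56). A1 meets DT tangentially, so VD is at right angles to DT, so DT runs along (−sin 172°, cos 172°); with |DT| = 37.0, T = (-31.8, -41.2). Then |ST| = |T − S| = 52.0.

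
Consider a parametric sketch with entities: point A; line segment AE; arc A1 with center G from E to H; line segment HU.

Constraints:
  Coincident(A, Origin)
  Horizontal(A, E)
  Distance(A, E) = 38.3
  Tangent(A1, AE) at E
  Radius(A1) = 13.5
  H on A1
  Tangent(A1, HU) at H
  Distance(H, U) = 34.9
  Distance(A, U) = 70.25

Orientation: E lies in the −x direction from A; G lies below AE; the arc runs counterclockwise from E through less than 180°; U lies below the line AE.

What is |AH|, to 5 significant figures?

53.655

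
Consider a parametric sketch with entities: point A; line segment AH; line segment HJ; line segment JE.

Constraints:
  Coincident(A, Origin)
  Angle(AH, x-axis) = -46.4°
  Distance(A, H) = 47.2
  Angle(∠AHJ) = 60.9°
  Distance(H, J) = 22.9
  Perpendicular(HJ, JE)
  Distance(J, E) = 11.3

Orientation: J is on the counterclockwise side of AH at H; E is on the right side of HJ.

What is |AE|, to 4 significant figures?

52.54

∠AHJ = 60.9°, so HJ runs at -46.4° + (180° − 60.9°) = 72.70° from the x-axis; with |HJ| = 22.9, J = H + 22.9·(cos 72.70°, sin 72.70°) = (39.36, -12.32). HJ is perpendicular to JE; with |JE| = 11.3 on the right of HJ, E = J + 11.3·(0.9548, -0.2974) = (50.15, -15.68). Then |AE| = |E − A| = 52.54.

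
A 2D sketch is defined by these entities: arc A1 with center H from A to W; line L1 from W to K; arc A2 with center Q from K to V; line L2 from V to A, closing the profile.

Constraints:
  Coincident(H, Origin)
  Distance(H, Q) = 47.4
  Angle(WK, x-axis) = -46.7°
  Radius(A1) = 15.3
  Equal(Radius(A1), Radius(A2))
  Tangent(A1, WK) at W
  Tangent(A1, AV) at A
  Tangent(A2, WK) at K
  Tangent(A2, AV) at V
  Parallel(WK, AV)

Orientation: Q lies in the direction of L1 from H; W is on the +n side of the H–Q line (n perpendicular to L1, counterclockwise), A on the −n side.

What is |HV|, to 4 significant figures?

49.81

The slot axis is L1's direction at -46.7°, so u = (cos -46.7°, sin -46.7°) = (0.6858, -0.7278) and n = (−sin -46.7°, cos -46.7°) = (0.7278, 0.6858). H is at the origin and Q lies 47.4 along u from H, so Q = 47.4·u = (32.51, -34.50). Tangency of A1 to both parallel lines with radius 15.3 puts W and A at H ± 15.3·n: W = (11.13, 10.49), A = (-11.13, -10.49). Equal radii place K and V the same way about Q: K = Q + 15.3·n = (43.64, -24.00), V = Q − 15.3·n = (21.37, -44.99). Then |HV| = |V − H| = 49.81.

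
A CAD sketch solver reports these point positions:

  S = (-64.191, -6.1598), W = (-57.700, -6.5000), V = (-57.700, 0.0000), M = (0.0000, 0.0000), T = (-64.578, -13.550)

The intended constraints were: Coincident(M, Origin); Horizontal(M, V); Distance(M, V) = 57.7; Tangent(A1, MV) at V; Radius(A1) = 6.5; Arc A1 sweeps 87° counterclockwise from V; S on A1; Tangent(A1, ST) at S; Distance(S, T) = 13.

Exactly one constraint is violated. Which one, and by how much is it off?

Distance(S, T) = 13 — off by 5.60.

M = (0.00, 0.00) ✓; M.y = 0.00, V.y = 0.00 ✓; |MV| = 57.70 ✓; ∠(WV, VM) = 90.00° ✓; |WV| = 6.500 ✓; bearing(W→S) − bearing(W→V) = 87.00° ✓; |WS| = 6.500 ✓; ∠(WS, ST) = 90.00° ✓; |ST| = 7.400 ✗.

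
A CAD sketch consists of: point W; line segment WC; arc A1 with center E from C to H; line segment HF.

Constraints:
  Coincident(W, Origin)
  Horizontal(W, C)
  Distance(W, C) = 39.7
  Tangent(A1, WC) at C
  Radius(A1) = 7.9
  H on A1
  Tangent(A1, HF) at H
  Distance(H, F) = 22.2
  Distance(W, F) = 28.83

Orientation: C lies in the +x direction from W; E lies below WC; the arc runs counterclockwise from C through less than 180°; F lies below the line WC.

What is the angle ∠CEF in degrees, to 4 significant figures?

123.2°

Checks: W.y = 0.00, C.y = 0.00 ✓; |EH| = 7.900 ✓; ∠(EH, HF) = 90.00° ✓; |HF| = 22.20 ✓; |WF| = 28.83 ✓.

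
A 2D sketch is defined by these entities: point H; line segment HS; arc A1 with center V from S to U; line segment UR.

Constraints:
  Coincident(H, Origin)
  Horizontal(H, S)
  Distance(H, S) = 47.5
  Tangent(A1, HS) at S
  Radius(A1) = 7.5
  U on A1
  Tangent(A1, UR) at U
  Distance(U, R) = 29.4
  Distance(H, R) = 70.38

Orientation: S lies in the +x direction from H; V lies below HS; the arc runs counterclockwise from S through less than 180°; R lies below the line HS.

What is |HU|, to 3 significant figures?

43.7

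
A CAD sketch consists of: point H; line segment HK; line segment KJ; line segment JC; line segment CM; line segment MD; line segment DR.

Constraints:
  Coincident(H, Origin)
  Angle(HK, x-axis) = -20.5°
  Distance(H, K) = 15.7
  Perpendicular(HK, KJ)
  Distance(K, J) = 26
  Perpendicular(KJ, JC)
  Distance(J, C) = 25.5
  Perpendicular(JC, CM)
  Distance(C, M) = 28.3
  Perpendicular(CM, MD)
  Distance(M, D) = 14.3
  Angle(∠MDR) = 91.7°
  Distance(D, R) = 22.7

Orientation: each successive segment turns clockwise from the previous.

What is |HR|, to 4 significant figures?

21.04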